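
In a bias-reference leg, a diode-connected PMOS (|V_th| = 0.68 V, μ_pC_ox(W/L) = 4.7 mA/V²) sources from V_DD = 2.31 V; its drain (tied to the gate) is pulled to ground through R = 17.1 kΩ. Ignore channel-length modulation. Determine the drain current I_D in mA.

With gate tied to drain, V_SG = V_SD ≥ V_SG − |V_th|, so the device is in saturation.
KCL at the drain: ½ k_p (V_SG − |V_th|)² = (V_DD − V_SG)/R.
Let x = V_SG − 0.68. Then 40.2 x² + x − 1.63 = 0, giving x = 0.189 V (positive root), so V_SG = 0.869 V.
I_D = (V_DD − V_SG)/R = (2.31 − 0.869) / 17.1 = 0.0842 mA.

I_D = 0.0842 mA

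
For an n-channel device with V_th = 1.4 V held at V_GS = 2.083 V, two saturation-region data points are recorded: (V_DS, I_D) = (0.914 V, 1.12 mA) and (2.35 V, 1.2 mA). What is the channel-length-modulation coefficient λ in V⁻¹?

With V_GS fixed, I_D ∝ (1 + λ V_DS) in saturation, so I_D2/I_D1 = (1 + λ V_DS2)/(1 + λ V_DS1).
1.2/1.12 = 1.071 = (1 + 2.35 λ)/(1 + 0.914 λ).
Solving: λ (I_D1 V_DS2 − I_D2 V_DS1) = I_D2 − I_D1, so λ = (1.2 − 1.12) / (1.12 × 2.35 − 1.2 × 0.914) = 0.08 / 1.54 = 0.0521 V⁻¹.

λ = 0.0521 V⁻¹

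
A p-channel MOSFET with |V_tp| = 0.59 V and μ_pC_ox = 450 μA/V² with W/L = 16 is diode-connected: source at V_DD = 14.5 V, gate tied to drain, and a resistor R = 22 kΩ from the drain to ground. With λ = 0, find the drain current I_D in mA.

I_D = 0.614 mA

With gate tied to drain, V_SG = V_SD ≥ V_SG − |V_tp|, so the device is in saturation.
k_p = μ_pC_ox · (W/L) = 7.2 mA/V².
KCL at the drain: ½ k_p (V_SG − |V_tp|)² = (V_DD − V_SG)/R.
Let x = V_SG − 0.59. Then 79.2 x² + x − 13.91 = 0, giving x = 0.413 V (positive root), so V_SG = 1 V.
I_D = (V_DD − V_SG)/R = (14.5 − 1) / 22 = 0.614 mA.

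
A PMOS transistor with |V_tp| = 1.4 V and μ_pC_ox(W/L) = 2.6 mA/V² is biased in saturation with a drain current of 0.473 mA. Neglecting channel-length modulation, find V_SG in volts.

V_SG = 2.00 V

In saturation I_D = ½ k_p (V_SG − |V_tp|)², so V_SG − |V_tp| = √(2 I_D / k_p) = √(2 × 0.473 / 2.6) = 0.603 V.
V_SG = 1.4 + 0.603 = 2 V.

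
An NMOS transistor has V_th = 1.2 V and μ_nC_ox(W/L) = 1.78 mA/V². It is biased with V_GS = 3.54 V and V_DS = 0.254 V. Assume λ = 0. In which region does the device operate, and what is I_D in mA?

Triode; I_D = 1.00 mA

V_ov = V_GS − V_th = 3.54 − 1.2 = 2.34 V.
Since V_DS = 0.254 V < V_ov = 2.34 V, the device is in the triode region.
I_D = k_n [V_ov · V_DS − ½ V_DS²] = 1.78 × [2.34 × 0.254 − 0.5 × 0.254²] = 1 mA.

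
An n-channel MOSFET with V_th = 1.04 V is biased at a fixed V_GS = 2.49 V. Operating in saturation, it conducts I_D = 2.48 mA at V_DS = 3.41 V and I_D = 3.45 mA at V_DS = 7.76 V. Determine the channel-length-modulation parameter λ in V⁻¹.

λ = 0.130 V⁻¹

With V_GS fixed, I_D ∝ (1 + λ V_DS) in saturation, so I_D2/I_D1 = (1 + λ V_DS2)/(1 + λ V_DS1).
3.45/2.48 = 1.391 = (1 + 7.76 λ)/(1 + 3.41 λ).
Solving: λ (I_D1 V_DS2 − I_D2 V_DS1) = I_D2 − I_D1, so λ = (3.45 − 2.48) / (2.48 × 7.76 − 3.45 × 3.41) = 0.97 / 7.48 = 0.13 V⁻¹.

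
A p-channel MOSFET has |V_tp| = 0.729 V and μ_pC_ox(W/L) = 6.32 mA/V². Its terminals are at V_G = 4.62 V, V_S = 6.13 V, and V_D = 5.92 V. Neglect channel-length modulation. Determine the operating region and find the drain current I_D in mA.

V_SG = V_S − V_G = 6.13 − 4.62 = 1.51 V; V_SD = V_S − V_D = 6.13 − 5.92 = 0.21 V.
V_ov = V_SG − |V_tp| = 1.51 − 0.729 = 0.781 V.
Since V_SD = 0.21 V < V_ov = 0.781 V, the device is in the triode region.
I_D = k_p [V_ov · V_SD − ½ V_SD²] = 6.32 × [0.781 × 0.21 − 0.5 × 0.21²] = 0.897 mA.

Triode; I_D = 0.897 mA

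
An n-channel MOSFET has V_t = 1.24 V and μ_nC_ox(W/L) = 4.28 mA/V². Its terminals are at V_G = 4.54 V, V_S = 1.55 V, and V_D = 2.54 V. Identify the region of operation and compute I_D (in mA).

V_GS = V_G − V_S = 4.54 − 1.55 = 2.99 V; V_DS = V_D − V_S = 2.54 − 1.55 = 0.99 V.
V_ov = V_GS − V_t = 2.99 − 1.24 = 1.75 V.
Since V_DS = 0.99 V < V_ov = 1.75 V, the device is in the triode region.
I_D = k_n [V_ov · V_DS − ½ V_DS²] = 4.28 × [1.75 × 0.99 − 0.5 × 0.99²] = 5.32 mA.

Triode; I_D = 5.32 mA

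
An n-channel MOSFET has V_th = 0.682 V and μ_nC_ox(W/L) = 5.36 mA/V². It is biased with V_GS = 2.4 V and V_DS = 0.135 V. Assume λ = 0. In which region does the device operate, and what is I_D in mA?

Triode; I_D = 1.19 mA

V_ov = V_GS − V_th = 2.4 − 0.682 = 1.72 V.
Since V_DS = 0.135 V < V_ov = 1.72 V, the device is in the triode region.
I_D = k_n [V_ov · V_DS − ½ V_DS²] = 5.36 × [1.72 × 0.135 − 0.5 × 0.135²] = 1.19 mA.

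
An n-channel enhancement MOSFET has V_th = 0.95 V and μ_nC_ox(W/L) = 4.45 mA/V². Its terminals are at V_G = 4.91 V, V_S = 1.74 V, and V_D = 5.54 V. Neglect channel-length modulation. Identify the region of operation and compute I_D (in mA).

Saturation; I_D = 11.0 mA

V_GS = V_G − V_S = 4.91 − 1.74 = 3.17 V; V_DS = V_D − V_S = 5.54 − 1.74 = 3.8 V.
V_ov = V_GS − V_th = 3.17 − 0.95 = 2.22 V.
Since V_DS = 3.8 V ≥ V_ov = 2.22 V, the device is in saturation.
I_D = ½ k_n V_ov² = 0.5 × 4.45 × 2.22² = 11 mA.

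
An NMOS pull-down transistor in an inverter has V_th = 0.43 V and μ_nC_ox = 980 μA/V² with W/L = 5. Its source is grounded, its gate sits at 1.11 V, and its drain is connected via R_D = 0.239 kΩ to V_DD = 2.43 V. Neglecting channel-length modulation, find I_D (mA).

I_D = 1.13 mA

V_GS = V_G = 1.11 V, so V_ov = 1.11 − 0.43 = 0.68 V.
k_n = μ_nC_ox · (W/L) = 4.9 mA/V².
Assume saturation: I_D = ½ k_n V_ov² = 0.5 × 4.9 × 0.68² = 1.13 mA, giving V_DS = V_DD − I_D R_D = 2.43 − 1.13 × 0.239 = 2.16 V.
V_DS = 2.16 V ≥ V_ov = 0.68 V, confirming saturation.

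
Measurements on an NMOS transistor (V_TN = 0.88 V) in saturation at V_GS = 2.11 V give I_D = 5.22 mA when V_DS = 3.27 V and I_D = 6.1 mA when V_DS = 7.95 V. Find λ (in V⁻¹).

With V_GS fixed, I_D ∝ (1 + λ V_DS) in saturation, so I_D2/I_D1 = (1 + λ V_DS2)/(1 + λ V_DS1).
6.1/5.22 = 1.169 = (1 + 7.95 λ)/(1 + 3.27 λ).
Solving: λ (I_D1 V_DS2 − I_D2 V_DS1) = I_D2 − I_D1, so λ = (6.1 − 5.22) / (5.22 × 7.95 − 6.1 × 3.27) = 0.88 / 21.6 = 0.0408 V⁻¹.

λ = 0.0408 V⁻¹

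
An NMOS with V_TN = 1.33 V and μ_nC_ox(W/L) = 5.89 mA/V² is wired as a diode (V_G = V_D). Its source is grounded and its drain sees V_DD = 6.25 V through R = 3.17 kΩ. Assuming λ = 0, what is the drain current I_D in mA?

I_D = 1.34 mA

With gate tied to drain, V_GS = V_DS ≥ V_GS − V_TN, so the device is in saturation.
KCL at the drain: ½ k_n (V_GS − V_TN)² = (V_DD − V_GS)/R.
Let x = V_GS − 1.33. Then 9.34 x² + x − 4.92 = 0, giving x = 0.674 V (positive root), so V_GS = 2 V.
I_D = (V_DD − V_GS)/R = (6.25 − 2) / 3.17 = 1.34 mA.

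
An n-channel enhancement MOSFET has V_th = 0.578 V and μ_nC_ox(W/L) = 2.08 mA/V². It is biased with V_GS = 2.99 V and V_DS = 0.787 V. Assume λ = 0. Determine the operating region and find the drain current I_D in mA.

Triode; I_D = 3.30 mA

V_ov = V_GS − V_th = 2.99 − 0.578 = 2.41 V.
Since V_DS = 0.787 V < V_ov = 2.41 V, the device is in the triode region.
I_D = k_n [V_ov · V_DS − ½ V_DS²] = 2.08 × [2.41 × 0.787 − 0.5 × 0.787²] = 3.3 mA.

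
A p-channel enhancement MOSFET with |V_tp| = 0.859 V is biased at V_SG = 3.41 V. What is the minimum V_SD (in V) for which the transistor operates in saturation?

V_SD,sat = 2.55 V

The boundary between triode and saturation is V_SD = V_SG − |V_tp| = V_ov.
V_ov = 3.41 − 0.859 = 2.55 V.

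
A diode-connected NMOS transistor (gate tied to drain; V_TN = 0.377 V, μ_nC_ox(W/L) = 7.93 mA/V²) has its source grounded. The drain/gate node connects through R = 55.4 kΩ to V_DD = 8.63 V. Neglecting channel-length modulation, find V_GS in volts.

With gate tied to drain, V_GS = V_DS ≥ V_GS − V_TN, so the device is in saturation.
KCL at the drain: ½ k_n (V_GS − V_TN)² = (V_DD − V_GS)/R.
Let x = V_GS − 0.377. Then 220 x² + x − 8.253 = 0, giving x = 0.192 V (positive root), so V_GS = 0.569 V.
I_D = (V_DD − V_GS)/R = (8.63 − 0.569) / 55.4 = 0.146 mA.

V_GS = 0.569 V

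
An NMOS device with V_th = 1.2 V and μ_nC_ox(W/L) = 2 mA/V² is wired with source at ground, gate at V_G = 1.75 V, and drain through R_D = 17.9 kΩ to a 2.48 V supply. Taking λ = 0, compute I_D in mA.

V_GS = V_G = 1.75 V, so V_ov = 1.75 − 1.2 = 0.55 V.
Assume saturation: I_D = ½ k_n V_ov² = 0.5 × 2 × 0.55² = 0.303 mA, giving V_DS = V_DD − I_D R_D = 2.48 − 0.303 × 17.9 = -2.93 V.
But -2.93 V < V_ov = 0.55 V, so the device is actually in triode.
In triode I_D = k_n[V_ov V_DS − ½ V_DS²] and I_D = (V_DD − V_DS)/R_D. Equating: 17.9 V_DS² − 20.69 V_DS + 2.48 = 0, giving V_DS = 0.136 V (the root below V_ov).
I_D = (2.48 − 0.136) / 17.9 = 0.131 mA.

I_D = 0.131 mA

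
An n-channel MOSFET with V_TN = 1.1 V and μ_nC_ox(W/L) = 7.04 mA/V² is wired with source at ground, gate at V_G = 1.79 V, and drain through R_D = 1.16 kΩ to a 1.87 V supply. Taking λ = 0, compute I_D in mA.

V_GS = V_G = 1.79 V, so V_ov = 1.79 − 1.1 = 0.69 V.
Assume saturation: I_D = ½ k_n V_ov² = 0.5 × 7.04 × 0.69² = 1.68 mA, giving V_DS = V_DD − I_D R_D = 1.87 − 1.68 × 1.16 = -0.074 V.
But -0.074 V < V_ov = 0.69 V, so the device is actually in triode.
In triode I_D = k_n[V_ov V_DS − ½ V_DS²] and I_D = (V_DD − V_DS)/R_D. Equating: 4.08 V_DS² − 6.635 V_DS + 1.87 = 0, giving V_DS = 0.363 V (the root below V_ov).
I_D = (1.87 − 0.363) / 1.16 = 1.3 mA.

I_D = 1.30 mA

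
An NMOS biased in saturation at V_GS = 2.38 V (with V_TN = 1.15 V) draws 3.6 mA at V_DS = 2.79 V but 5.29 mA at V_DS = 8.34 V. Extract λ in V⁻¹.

λ = 0.111 V⁻¹

With V_GS fixed, I_D ∝ (1 + λ V_DS) in saturation, so I_D2/I_D1 = (1 + λ V_DS2)/(1 + λ V_DS1).
5.29/3.6 = 1.469 = (1 + 8.34 λ)/(1 + 2.79 λ).
Solving: λ (I_D1 V_DS2 − I_D2 V_DS1) = I_D2 − I_D1, so λ = (5.29 − 3.6) / (3.6 × 8.34 − 5.29 × 2.79) = 1.69 / 15.3 = 0.111 V⁻¹.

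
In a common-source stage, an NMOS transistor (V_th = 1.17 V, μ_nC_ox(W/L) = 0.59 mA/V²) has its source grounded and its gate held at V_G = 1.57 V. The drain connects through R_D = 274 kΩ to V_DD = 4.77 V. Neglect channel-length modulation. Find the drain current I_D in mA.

V_GS = V_G = 1.57 V, so V_ov = 1.57 − 1.17 = 0.4 V.
Assume saturation: I_D = ½ k_n V_ov² = 0.5 × 0.59 × 0.4² = 0.0472 mA, giving V_DS = V_DD − I_D R_D = 4.77 − 0.0472 × 274 = -8.16 V.
But -8.16 V < V_ov = 0.4 V, so the device is actually in triode.
In triode I_D = k_n[V_ov V_DS − ½ V_DS²] and I_D = (V_DD − V_DS)/R_D. Equating: 80.8 V_DS² − 65.66 V_DS + 4.77 = 0, giving V_DS = 0.0806 V (the root below V_ov).
I_D = (4.77 − 0.0806) / 274 = 0.0171 mA.

I_D = 0.0171 mA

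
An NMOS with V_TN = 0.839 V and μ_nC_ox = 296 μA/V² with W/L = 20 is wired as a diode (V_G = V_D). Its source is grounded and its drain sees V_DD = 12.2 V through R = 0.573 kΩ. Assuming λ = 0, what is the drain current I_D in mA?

I_D = 15.8 mA

With gate tied to drain, V_GS = V_DS ≥ V_GS − V_TN, so the device is in saturation.
k_n = μ_nC_ox · (W/L) = 5.92 mA/V².
KCL at the drain: ½ k_n (V_GS − V_TN)² = (V_DD − V_GS)/R.
Let x = V_GS − 0.839. Then 1.7 x² + x − 11.36 = 0, giving x = 2.31 V (positive root), so V_GS = 3.15 V.
I_D = (V_DD − V_GS)/R = (12.2 − 3.15) / 0.573 = 15.8 mA.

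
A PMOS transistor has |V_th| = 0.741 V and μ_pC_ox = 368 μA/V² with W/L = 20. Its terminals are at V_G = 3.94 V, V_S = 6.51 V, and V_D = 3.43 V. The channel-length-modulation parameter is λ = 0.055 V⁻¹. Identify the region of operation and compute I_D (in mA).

Saturation; I_D = 14.4 mA

V_SG = V_S − V_G = 6.51 − 3.94 = 2.57 V; V_SD = V_S − V_D = 6.51 − 3.43 = 3.08 V.
k_p = μ_pC_ox · (W/L) = 7.36 mA/V².
V_ov = V_SG − |V_th| = 2.57 − 0.741 = 1.83 V.
Since V_SD = 3.08 V ≥ V_ov = 1.83 V, the device is in saturation.
I_D = ½ k_p V_ov² (1 + λ V_SD) = 0.5 × 7.36 × 1.83² × (1 + 0.055 × 3.08) = 14.4 mA.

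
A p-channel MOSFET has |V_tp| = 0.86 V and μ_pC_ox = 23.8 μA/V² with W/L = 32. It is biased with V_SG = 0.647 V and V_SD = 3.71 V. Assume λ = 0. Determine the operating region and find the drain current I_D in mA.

Cutoff; I_D = 0 mA

V_SG = 0.647 V < |V_tp| = 0.86 V, so the transistor is in cutoff.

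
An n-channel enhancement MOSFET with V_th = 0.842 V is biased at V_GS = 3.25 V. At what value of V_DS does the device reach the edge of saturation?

The boundary between triode and saturation is V_DS = V_GS − V_th = V_ov.
V_ov = 3.25 − 0.842 = 2.41 V.

V_DS,sat = 2.41 V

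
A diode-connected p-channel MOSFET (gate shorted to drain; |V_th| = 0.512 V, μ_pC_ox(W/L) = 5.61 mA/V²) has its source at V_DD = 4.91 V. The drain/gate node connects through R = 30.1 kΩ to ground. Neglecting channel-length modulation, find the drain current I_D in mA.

With gate tied to drain, V_SG = V_SD ≥ V_SG − |V_th|, so the device is in saturation.
KCL at the drain: ½ k_p (V_SG − |V_th|)² = (V_DD − V_SG)/R.
Let x = V_SG − 0.512. Then 84.4 x² + x − 4.398 = 0, giving x = 0.222 V (positive root), so V_SG = 0.734 V.
I_D = (V_DD − V_SG)/R = (4.91 − 0.734) / 30.1 = 0.139 mA.

I_D = 0.139 mA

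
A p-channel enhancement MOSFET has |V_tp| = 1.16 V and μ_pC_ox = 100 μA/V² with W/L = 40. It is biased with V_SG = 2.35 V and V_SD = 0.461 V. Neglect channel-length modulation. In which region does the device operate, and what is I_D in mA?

Triode; I_D = 1.77 mA

k_p = μ_pC_ox · (W/L) = 4 mA/V².
V_ov = V_SG − |V_tp| = 2.35 − 1.16 = 1.19 V.
Since V_SD = 0.461 V < V_ov = 1.19 V, the device is in the triode region.
I_D = k_p [V_ov · V_SD − ½ V_SD²] = 4 × [1.19 × 0.461 − 0.5 × 0.461²] = 1.77 mA.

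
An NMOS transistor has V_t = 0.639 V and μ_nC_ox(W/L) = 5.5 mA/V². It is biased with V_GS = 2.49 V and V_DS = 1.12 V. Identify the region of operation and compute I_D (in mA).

V_ov = V_GS − V_t = 2.49 − 0.639 = 1.85 V.
Since V_DS = 1.12 V < V_ov = 1.85 V, the device is in the triode region.
I_D = k_n [V_ov · V_DS − ½ V_DS²] = 5.5 × [1.85 × 1.12 − 0.5 × 1.12²] = 7.95 mA.

Triode; I_D = 7.95 mA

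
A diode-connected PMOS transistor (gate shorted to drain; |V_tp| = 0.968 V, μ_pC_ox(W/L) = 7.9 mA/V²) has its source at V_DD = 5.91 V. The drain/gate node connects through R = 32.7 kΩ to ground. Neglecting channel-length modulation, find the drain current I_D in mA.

I_D = 0.145 mA

With gate tied to drain, V_SG = V_SD ≥ V_SG − |V_tp|, so the device is in saturation.
KCL at the drain: ½ k_p (V_SG − |V_tp|)² = (V_DD − V_SG)/R.
Let x = V_SG − 0.968. Then 129 x² + x − 4.942 = 0, giving x = 0.192 V (positive root), so V_SG = 1.16 V.
I_D = (V_DD − V_SG)/R = (5.91 − 1.16) / 32.7 = 0.145 mA.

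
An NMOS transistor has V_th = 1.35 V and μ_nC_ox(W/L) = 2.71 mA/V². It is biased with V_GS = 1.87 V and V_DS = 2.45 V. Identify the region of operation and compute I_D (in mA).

V_ov = V_GS − V_th = 1.87 − 1.35 = 0.52 V.
Since V_DS = 2.45 V ≥ V_ov = 0.52 V, the device is in saturation.
I_D = ½ k_n V_ov² = 0.5 × 2.71 × 0.52² = 0.366 mA.

Saturation; I_D = 0.366 mA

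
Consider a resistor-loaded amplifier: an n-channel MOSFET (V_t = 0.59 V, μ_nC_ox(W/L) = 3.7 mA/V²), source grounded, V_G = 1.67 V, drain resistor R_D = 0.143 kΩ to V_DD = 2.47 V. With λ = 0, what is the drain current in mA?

I_D = 2.16 mA

V_GS = V_G = 1.67 V, so V_ov = 1.67 − 0.59 = 1.08 V.
Assume saturation: I_D = ½ k_n V_ov² = 0.5 × 3.7 × 1.08² = 2.16 mA, giving V_DS = V_DD − I_D R_D = 2.47 − 2.16 × 0.143 = 2.16 V.
V_DS = 2.16 V ≥ V_ov = 1.08 V, confirming saturation.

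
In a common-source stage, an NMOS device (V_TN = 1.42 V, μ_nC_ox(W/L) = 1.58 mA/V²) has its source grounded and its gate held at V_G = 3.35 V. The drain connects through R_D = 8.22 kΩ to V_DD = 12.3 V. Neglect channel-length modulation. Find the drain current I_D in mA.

I_D = 1.43 mA

V_GS = V_G = 3.35 V, so V_ov = 3.35 − 1.42 = 1.93 V.
Assume saturation: I_D = ½ k_n V_ov² = 0.5 × 1.58 × 1.93² = 2.94 mA, giving V_DS = V_DD − I_D R_D = 12.3 − 2.94 × 8.22 = -11.9 V.
But -11.9 V < V_ov = 1.93 V, so the device is actually in triode.
In triode I_D = k_n[V_ov V_DS − ½ V_DS²] and I_D = (V_DD − V_DS)/R_D. Equating: 6.49 V_DS² − 26.07 V_DS + 12.3 = 0, giving V_DS = 0.546 V (the root below V_ov).
I_D = (12.3 − 0.546) / 8.22 = 1.43 mA.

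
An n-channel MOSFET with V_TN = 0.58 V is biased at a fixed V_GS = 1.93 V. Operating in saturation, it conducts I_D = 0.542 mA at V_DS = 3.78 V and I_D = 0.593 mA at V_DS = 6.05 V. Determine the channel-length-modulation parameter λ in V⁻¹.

With V_GS fixed, I_D ∝ (1 + λ V_DS) in saturation, so I_D2/I_D1 = (1 + λ V_DS2)/(1 + λ V_DS1).
0.593/0.542 = 1.094 = (1 + 6.05 λ)/(1 + 3.78 λ).
Solving: λ (I_D1 V_DS2 − I_D2 V_DS1) = I_D2 − I_D1, so λ = (0.593 − 0.542) / (0.542 × 6.05 − 0.593 × 3.78) = 0.051 / 1.04 = 0.0492 V⁻¹.

λ = 0.0492 V⁻¹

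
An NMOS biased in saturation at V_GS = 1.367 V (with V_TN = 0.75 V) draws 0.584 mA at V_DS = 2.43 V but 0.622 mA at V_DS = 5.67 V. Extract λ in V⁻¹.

With V_GS fixed, I_D ∝ (1 + λ V_DS) in saturation, so I_D2/I_D1 = (1 + λ V_DS2)/(1 + λ V_DS1).
0.622/0.584 = 1.065 = (1 + 5.67 λ)/(1 + 2.43 λ).
Solving: λ (I_D1 V_DS2 − I_D2 V_DS1) = I_D2 − I_D1, so λ = (0.622 − 0.584) / (0.584 × 5.67 − 0.622 × 2.43) = 0.038 / 1.8 = 0.0211 V⁻¹.

λ = 0.0211 V⁻¹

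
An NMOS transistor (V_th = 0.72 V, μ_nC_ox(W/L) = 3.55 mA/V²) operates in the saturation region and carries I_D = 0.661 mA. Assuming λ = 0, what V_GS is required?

In saturation I_D = ½ k_n (V_GS − V_th)², so V_GS − V_th = √(2 I_D / k_n) = √(2 × 0.661 / 3.55) = 0.61 V.
V_GS = 0.72 + 0.61 = 1.33 V.

V_GS = 1.33 V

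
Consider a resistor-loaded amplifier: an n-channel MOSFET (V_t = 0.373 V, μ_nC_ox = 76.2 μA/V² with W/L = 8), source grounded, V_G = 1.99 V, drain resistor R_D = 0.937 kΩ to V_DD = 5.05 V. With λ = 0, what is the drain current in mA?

V_GS = V_G = 1.99 V, so V_ov = 1.99 − 0.373 = 1.62 V.
k_n = μ_nC_ox · (W/L) = 0.6096 mA/V².
Assume saturation: I_D = ½ k_n V_ov² = 0.5 × 0.6096 × 1.62² = 0.797 mA, giving V_DS = V_DD − I_D R_D = 5.05 − 0.797 × 0.937 = 4.3 V.
V_DS = 4.3 V ≥ V_ov = 1.62 V, confirming saturation.

I_D = 0.797 mA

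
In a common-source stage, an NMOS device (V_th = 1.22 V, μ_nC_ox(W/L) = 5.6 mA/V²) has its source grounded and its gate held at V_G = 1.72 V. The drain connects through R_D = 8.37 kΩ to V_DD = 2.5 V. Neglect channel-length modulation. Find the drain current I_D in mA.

V_GS = V_G = 1.72 V, so V_ov = 1.72 − 1.22 = 0.5 V.
Assume saturation: I_D = ½ k_n V_ov² = 0.5 × 5.6 × 0.5² = 0.7 mA, giving V_DS = V_DD − I_D R_D = 2.5 − 0.7 × 8.37 = -3.36 V.
But -3.36 V < V_ov = 0.5 V, so the device is actually in triode.
In triode I_D = k_n[V_ov V_DS − ½ V_DS²] and I_D = (V_DD − V_DS)/R_D. Equating: 23.4 V_DS² − 24.44 V_DS + 2.5 = 0, giving V_DS = 0.115 V (the root below V_ov).
I_D = (2.5 − 0.115) / 8.37 = 0.285 mA.

I_D = 0.285 mA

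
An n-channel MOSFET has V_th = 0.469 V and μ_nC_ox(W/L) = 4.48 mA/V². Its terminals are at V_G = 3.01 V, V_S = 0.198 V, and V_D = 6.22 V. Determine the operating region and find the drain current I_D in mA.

V_GS = V_G − V_S = 3.01 − 0.198 = 2.81 V; V_DS = V_D − V_S = 6.22 − 0.198 = 6.02 V.
V_ov = V_GS − V_th = 2.81 − 0.469 = 2.34 V.
Since V_DS = 6.02 V ≥ V_ov = 2.34 V, the device is in saturation.
I_D = ½ k_n V_ov² = 0.5 × 4.48 × 2.34² = 12.3 mA.

Saturation; I_D = 12.3 mA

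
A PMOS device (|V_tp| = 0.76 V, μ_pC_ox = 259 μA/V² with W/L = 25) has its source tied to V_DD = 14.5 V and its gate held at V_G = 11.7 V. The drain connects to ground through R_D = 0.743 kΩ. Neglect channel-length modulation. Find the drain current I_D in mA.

I_D = 13.5 mA

V_SG = V_DD − V_G = 14.5 − 11.7 = 2.8 V, so V_ov = 2.8 − 0.76 = 2.04 V.
k_p = μ_pC_ox · (W/L) = 6.475 mA/V².
Assume saturation: I_D = ½ k_p V_ov² = 0.5 × 6.475 × 2.04² = 13.5 mA, giving V_SD = V_DD − I_D R_D = 14.5 − 13.5 × 0.743 = 4.49 V.
V_SD = 4.49 V ≥ V_ov = 2.04 V, confirming saturation.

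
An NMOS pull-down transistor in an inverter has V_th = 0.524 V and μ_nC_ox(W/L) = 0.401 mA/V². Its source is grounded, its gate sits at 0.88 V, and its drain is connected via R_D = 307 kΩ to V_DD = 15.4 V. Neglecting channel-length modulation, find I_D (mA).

V_GS = V_G = 0.88 V, so V_ov = 0.88 − 0.524 = 0.356 V.
Assume saturation: I_D = ½ k_n V_ov² = 0.5 × 0.401 × 0.356² = 0.0254 mA, giving V_DS = V_DD − I_D R_D = 15.4 − 0.0254 × 307 = 7.6 V.
V_DS = 7.6 V ≥ V_ov = 0.356 V, confirming saturation.

I_D = 0.0254 mA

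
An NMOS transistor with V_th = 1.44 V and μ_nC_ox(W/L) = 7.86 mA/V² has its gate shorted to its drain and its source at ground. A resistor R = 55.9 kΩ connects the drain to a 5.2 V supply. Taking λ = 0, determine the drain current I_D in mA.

I_D = 0.0650 mA

With gate tied to drain, V_GS = V_DS ≥ V_GS − V_th, so the device is in saturation.
KCL at the drain: ½ k_n (V_GS − V_th)² = (V_DD − V_GS)/R.
Let x = V_GS − 1.44. Then 220 x² + x − 3.76 = 0, giving x = 0.129 V (positive root), so V_GS = 1.57 V.
I_D = (V_DD − V_GS)/R = (5.2 − 1.57) / 55.9 = 0.065 mA.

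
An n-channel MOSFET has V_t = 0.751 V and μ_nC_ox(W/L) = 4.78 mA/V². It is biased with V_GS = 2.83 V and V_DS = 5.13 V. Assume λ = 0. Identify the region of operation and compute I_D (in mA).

Saturation; I_D = 10.3 mA

V_ov = V_GS − V_t = 2.83 − 0.751 = 2.08 V.
Since V_DS = 5.13 V ≥ V_ov = 2.08 V, the device is in saturation.
I_D = ½ k_n V_ov² = 0.5 × 4.78 × 2.08² = 10.3 mA.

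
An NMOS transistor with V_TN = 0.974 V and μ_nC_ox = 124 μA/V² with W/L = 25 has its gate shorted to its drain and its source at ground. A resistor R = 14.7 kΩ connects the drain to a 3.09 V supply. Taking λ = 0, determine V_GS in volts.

With gate tied to drain, V_GS = V_DS ≥ V_GS − V_TN, so the device is in saturation.
k_n = μ_nC_ox · (W/L) = 3.1 mA/V².
KCL at the drain: ½ k_n (V_GS − V_TN)² = (V_DD − V_GS)/R.
Let x = V_GS − 0.974. Then 22.8 x² + x − 2.116 = 0, giving x = 0.284 V (positive root), so V_GS = 1.26 V.
I_D = (V_DD − V_GS)/R = (3.09 − 1.26) / 14.7 = 0.125 mA.

V_GS = 1.26 V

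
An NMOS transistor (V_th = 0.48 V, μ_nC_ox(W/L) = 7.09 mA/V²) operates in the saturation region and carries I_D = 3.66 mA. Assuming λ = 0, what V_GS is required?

V_GS = 1.50 V

In saturation I_D = ½ k_n (V_GS − V_th)², so V_GS − V_th = √(2 I_D / k_n) = √(2 × 3.66 / 7.09) = 1.02 V.
V_GS = 0.48 + 1.02 = 1.5 V.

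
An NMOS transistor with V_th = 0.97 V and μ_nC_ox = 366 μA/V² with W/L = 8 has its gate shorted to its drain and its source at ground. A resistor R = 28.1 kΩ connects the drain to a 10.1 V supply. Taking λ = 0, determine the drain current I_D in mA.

I_D = 0.309 mA

With gate tied to drain, V_GS = V_DS ≥ V_GS − V_th, so the device is in saturation.
k_n = μ_nC_ox · (W/L) = 2.928 mA/V².
KCL at the drain: ½ k_n (V_GS − V_th)² = (V_DD − V_GS)/R.
Let x = V_GS − 0.97. Then 41.1 x² + x − 9.13 = 0, giving x = 0.459 V (positive root), so V_GS = 1.43 V.
I_D = (V_DD − V_GS)/R = (10.1 − 1.43) / 28.1 = 0.309 mA.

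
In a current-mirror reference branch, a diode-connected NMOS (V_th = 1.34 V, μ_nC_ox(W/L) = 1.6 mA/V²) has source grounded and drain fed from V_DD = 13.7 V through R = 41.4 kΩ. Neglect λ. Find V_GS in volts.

With gate tied to drain, V_GS = V_DS ≥ V_GS − V_th, so the device is in saturation.
KCL at the drain: ½ k_n (V_GS − V_th)² = (V_DD − V_GS)/R.
Let x = V_GS − 1.34. Then 33.1 x² + x − 12.36 = 0, giving x = 0.596 V (positive root), so V_GS = 1.94 V.
I_D = (V_DD − V_GS)/R = (13.7 − 1.94) / 41.4 = 0.284 mA.

V_GS = 1.94 V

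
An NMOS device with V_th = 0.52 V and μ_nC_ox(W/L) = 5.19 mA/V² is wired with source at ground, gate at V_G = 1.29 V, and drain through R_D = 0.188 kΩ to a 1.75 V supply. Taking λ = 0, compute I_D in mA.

V_GS = V_G = 1.29 V, so V_ov = 1.29 − 0.52 = 0.77 V.
Assume saturation: I_D = ½ k_n V_ov² = 0.5 × 5.19 × 0.77² = 1.54 mA, giving V_DS = V_DD − I_D R_D = 1.75 − 1.54 × 0.188 = 1.46 V.
V_DS = 1.46 V ≥ V_ov = 0.77 V, confirming saturation.

I_D = 1.54 mA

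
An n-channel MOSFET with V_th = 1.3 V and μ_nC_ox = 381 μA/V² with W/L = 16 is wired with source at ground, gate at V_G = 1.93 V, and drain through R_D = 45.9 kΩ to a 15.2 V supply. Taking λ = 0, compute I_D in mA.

V_GS = V_G = 1.93 V, so V_ov = 1.93 − 1.3 = 0.63 V.
k_n = μ_nC_ox · (W/L) = 6.096 mA/V².
Assume saturation: I_D = ½ k_n V_ov² = 0.5 × 6.096 × 0.63² = 1.21 mA, giving V_DS = V_DD − I_D R_D = 15.2 − 1.21 × 45.9 = -40.3 V.
But -40.3 V < V_ov = 0.63 V, so the device is actually in triode.
In triode I_D = k_n[V_ov V_DS − ½ V_DS²] and I_D = (V_DD − V_DS)/R_D. Equating: 140 V_DS² − 177.3 V_DS + 15.2 = 0, giving V_DS = 0.0925 V (the root below V_ov).
I_D = (15.2 − 0.0925) / 45.9 = 0.329 mA.

I_D = 0.329 mA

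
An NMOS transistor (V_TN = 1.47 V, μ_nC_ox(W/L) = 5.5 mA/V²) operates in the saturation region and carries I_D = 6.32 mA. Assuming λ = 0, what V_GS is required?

In saturation I_D = ½ k_n (V_GS − V_TN)², so V_GS − V_TN = √(2 I_D / k_n) = √(2 × 6.32 / 5.5) = 1.52 V.
V_GS = 1.47 + 1.52 = 2.99 V.

V_GS = 2.99 V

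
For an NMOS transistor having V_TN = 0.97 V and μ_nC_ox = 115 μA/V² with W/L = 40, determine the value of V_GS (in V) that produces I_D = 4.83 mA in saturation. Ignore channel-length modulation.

V_GS = 2.42 V

k_n = μ_nC_ox · (W/L) = 4.6 mA/V².
In saturation I_D = ½ k_n (V_GS − V_TN)², so V_GS − V_TN = √(2 I_D / k_n) = √(2 × 4.83 / 4.6) = 1.45 V.
V_GS = 0.97 + 1.45 = 2.42 V.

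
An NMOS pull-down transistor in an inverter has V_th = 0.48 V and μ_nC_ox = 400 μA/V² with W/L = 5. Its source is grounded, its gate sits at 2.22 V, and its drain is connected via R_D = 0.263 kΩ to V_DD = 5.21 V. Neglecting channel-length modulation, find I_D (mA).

V_GS = V_G = 2.22 V, so V_ov = 2.22 − 0.48 = 1.74 V.
k_n = μ_nC_ox · (W/L) = 2 mA/V².
Assume saturation: I_D = ½ k_n V_ov² = 0.5 × 2 × 1.74² = 3.03 mA, giving V_DS = V_DD − I_D R_D = 5.21 − 3.03 × 0.263 = 4.41 V.
V_DS = 4.41 V ≥ V_ov = 1.74 V, confirming saturation.

I_D = 3.03 mA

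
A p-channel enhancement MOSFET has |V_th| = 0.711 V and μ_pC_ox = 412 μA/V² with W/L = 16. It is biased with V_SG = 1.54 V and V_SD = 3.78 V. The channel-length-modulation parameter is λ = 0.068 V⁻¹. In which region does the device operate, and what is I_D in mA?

k_p = μ_pC_ox · (W/L) = 6.592 mA/V².
V_ov = V_SG − |V_th| = 1.54 − 0.711 = 0.829 V.
Since V_SD = 3.78 V ≥ V_ov = 0.829 V, the device is in saturation.
I_D = ½ k_p V_ov² (1 + λ V_SD) = 0.5 × 6.592 × 0.829² × (1 + 0.068 × 3.78) = 2.85 mA.

Saturation; I_D = 2.85 mA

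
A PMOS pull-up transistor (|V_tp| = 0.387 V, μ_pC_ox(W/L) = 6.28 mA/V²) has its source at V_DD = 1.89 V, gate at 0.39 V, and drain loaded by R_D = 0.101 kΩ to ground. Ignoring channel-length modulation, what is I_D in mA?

V_SG = V_DD − V_G = 1.89 − 0.39 = 1.5 V, so V_ov = 1.5 − 0.387 = 1.11 V.
Assume saturation: I_D = ½ k_p V_ov² = 0.5 × 6.28 × 1.11² = 3.89 mA, giving V_SD = V_DD − I_D R_D = 1.89 − 3.89 × 0.101 = 1.5 V.
V_SD = 1.5 V ≥ V_ov = 1.11 V, confirming saturation.

I_D = 3.89 mA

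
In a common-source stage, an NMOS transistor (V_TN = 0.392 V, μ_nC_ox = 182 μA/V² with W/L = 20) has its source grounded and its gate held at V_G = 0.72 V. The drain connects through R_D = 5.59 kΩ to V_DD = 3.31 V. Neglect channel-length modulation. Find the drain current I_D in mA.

I_D = 0.196 mA

V_GS = V_G = 0.72 V, so V_ov = 0.72 − 0.392 = 0.328 V.
k_n = μ_nC_ox · (W/L) = 3.64 mA/V².
Assume saturation: I_D = ½ k_n V_ov² = 0.5 × 3.64 × 0.328² = 0.196 mA, giving V_DS = V_DD − I_D R_D = 3.31 − 0.196 × 5.59 = 2.22 V.
V_DS = 2.22 V ≥ V_ov = 0.328 V, confirming saturation.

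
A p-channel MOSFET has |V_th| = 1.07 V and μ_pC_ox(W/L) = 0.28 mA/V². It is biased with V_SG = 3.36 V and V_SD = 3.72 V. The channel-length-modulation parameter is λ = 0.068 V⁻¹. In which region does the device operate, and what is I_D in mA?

V_ov = V_SG − |V_th| = 3.36 − 1.07 = 2.29 V.
Since V_SD = 3.72 V ≥ V_ov = 2.29 V, the device is in saturation.
I_D = ½ k_p V_ov² (1 + λ V_SD) = 0.5 × 0.28 × 2.29² × (1 + 0.068 × 3.72) = 0.92 mA.

Saturation; I_D = 0.920 mA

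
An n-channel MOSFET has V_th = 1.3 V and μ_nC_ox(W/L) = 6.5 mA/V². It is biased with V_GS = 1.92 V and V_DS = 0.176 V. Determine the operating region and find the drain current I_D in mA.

V_ov = V_GS − V_th = 1.92 − 1.3 = 0.62 V.
Since V_DS = 0.176 V < V_ov = 0.62 V, the device is in the triode region.
I_D = k_n [V_ov · V_DS − ½ V_DS²] = 6.5 × [0.62 × 0.176 − 0.5 × 0.176²] = 0.609 mA.

Triode; I_D = 0.609 mA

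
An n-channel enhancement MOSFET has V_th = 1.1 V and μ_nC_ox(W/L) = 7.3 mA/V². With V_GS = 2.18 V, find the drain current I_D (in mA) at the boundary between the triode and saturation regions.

I_D = 4.26 mA

At the boundary V_DS = V_ov = V_GS − V_th = 2.18 − 1.1 = 1.08 V.
I_D = ½ k_n V_ov² = 0.5 × 7.3 × 1.08² = 4.26 mA.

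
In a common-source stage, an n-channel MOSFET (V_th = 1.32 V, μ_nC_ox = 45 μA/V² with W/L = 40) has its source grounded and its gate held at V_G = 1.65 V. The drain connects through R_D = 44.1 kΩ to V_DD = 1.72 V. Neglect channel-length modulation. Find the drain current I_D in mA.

V_GS = V_G = 1.65 V, so V_ov = 1.65 − 1.32 = 0.33 V.
k_n = μ_nC_ox · (W/L) = 1.8 mA/V².
Assume saturation: I_D = ½ k_n V_ov² = 0.5 × 1.8 × 0.33² = 0.098 mA, giving V_DS = V_DD − I_D R_D = 1.72 − 0.098 × 44.1 = -2.6 V.
But -2.6 V < V_ov = 0.33 V, so the device is actually in triode.
In triode I_D = k_n[V_ov V_DS − ½ V_DS²] and I_D = (V_DD − V_DS)/R_D. Equating: 39.7 V_DS² − 27.2 V_DS + 1.72 = 0, giving V_DS = 0.0705 V (the root below V_ov).
I_D = (1.72 − 0.0705) / 44.1 = 0.0374 mA.

I_D = 0.0374 mA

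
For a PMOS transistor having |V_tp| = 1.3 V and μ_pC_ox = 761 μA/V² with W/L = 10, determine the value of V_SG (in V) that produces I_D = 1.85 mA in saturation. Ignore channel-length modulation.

k_p = μ_pC_ox · (W/L) = 7.61 mA/V².
In saturation I_D = ½ k_p (V_SG − |V_tp|)², so V_SG − |V_tp| = √(2 I_D / k_p) = √(2 × 1.85 / 7.61) = 0.697 V.
V_SG = 1.3 + 0.697 = 2 V.

V_SG = 2.00 V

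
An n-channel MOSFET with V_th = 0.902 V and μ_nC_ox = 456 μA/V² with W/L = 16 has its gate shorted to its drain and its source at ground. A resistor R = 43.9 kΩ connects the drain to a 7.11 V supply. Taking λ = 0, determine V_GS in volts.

With gate tied to drain, V_GS = V_DS ≥ V_GS − V_th, so the device is in saturation.
k_n = μ_nC_ox · (W/L) = 7.296 mA/V².
KCL at the drain: ½ k_n (V_GS − V_th)² = (V_DD − V_GS)/R.
Let x = V_GS − 0.902. Then 160 x² + x − 6.208 = 0, giving x = 0.194 V (positive root), so V_GS = 1.1 V.
I_D = (V_DD − V_GS)/R = (7.11 − 1.1) / 43.9 = 0.137 mA.

V_GS = 1.10 V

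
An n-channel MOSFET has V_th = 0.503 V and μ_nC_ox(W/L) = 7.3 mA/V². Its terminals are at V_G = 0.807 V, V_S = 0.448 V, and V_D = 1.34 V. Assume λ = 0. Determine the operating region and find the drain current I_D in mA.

Cutoff; I_D = 0 mA

V_GS = V_G − V_S = 0.807 − 0.448 = 0.359 V; V_DS = V_D − V_S = 1.34 − 0.448 = 0.892 V.
V_GS = 0.359 V < V_th = 0.503 V, so the transistor is in cutoff.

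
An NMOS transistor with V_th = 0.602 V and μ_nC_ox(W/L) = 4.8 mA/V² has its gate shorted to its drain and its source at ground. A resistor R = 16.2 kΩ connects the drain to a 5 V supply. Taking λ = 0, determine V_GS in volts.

V_GS = 0.926 V

With gate tied to drain, V_GS = V_DS ≥ V_GS − V_th, so the device is in saturation.
KCL at the drain: ½ k_n (V_GS − V_th)² = (V_DD − V_GS)/R.
Let x = V_GS − 0.602. Then 38.9 x² + x − 4.398 = 0, giving x = 0.324 V (positive root), so V_GS = 0.926 V.
I_D = (V_DD − V_GS)/R = (5 − 0.926) / 16.2 = 0.251 mA.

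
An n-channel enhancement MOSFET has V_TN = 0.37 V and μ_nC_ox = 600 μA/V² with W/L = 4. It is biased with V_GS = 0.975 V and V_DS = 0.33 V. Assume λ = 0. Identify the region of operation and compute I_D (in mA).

k_n = μ_nC_ox · (W/L) = 2.4 mA/V².
V_ov = V_GS − V_TN = 0.975 − 0.37 = 0.605 V.
Since V_DS = 0.33 V < V_ov = 0.605 V, the device is in the triode region.
I_D = k_n [V_ov · V_DS − ½ V_DS²] = 2.4 × [0.605 × 0.33 − 0.5 × 0.33²] = 0.348 mA.

Triode; I_D = 0.348 mA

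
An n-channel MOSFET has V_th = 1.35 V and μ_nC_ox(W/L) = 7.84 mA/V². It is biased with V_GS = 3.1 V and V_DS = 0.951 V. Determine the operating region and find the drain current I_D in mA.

V_ov = V_GS − V_th = 3.1 − 1.35 = 1.75 V.
Since V_DS = 0.951 V < V_ov = 1.75 V, the device is in the triode region.
I_D = k_n [V_ov · V_DS − ½ V_DS²] = 7.84 × [1.75 × 0.951 − 0.5 × 0.951²] = 9.5 mA.

Triode; I_D = 9.50 mA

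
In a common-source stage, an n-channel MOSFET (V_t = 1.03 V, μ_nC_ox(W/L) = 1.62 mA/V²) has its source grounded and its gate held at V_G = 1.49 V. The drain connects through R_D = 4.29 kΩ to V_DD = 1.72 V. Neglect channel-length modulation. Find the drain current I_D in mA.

I_D = 0.171 mA

V_GS = V_G = 1.49 V, so V_ov = 1.49 − 1.03 = 0.46 V.
Assume saturation: I_D = ½ k_n V_ov² = 0.5 × 1.62 × 0.46² = 0.171 mA, giving V_DS = V_DD − I_D R_D = 1.72 − 0.171 × 4.29 = 0.985 V.
V_DS = 0.985 V ≥ V_ov = 0.46 V, confirming saturation.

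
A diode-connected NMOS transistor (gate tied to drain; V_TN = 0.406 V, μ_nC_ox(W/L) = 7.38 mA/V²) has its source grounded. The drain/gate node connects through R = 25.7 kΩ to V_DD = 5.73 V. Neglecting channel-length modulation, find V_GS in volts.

With gate tied to drain, V_GS = V_DS ≥ V_GS − V_TN, so the device is in saturation.
KCL at the drain: ½ k_n (V_GS − V_TN)² = (V_DD − V_GS)/R.
Let x = V_GS − 0.406. Then 94.8 x² + x − 5.324 = 0, giving x = 0.232 V (positive root), so V_GS = 0.638 V.
I_D = (V_DD − V_GS)/R = (5.73 − 0.638) / 25.7 = 0.198 mA.

V_GS = 0.638 V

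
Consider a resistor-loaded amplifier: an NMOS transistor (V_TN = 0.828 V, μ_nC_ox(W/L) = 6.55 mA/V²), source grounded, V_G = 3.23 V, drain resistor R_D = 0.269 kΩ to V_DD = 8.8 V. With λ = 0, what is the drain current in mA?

V_GS = V_G = 3.23 V, so V_ov = 3.23 − 0.828 = 2.4 V.
Assume saturation: I_D = ½ k_n V_ov² = 0.5 × 6.55 × 2.4² = 18.9 mA, giving V_DS = V_DD − I_D R_D = 8.8 − 18.9 × 0.269 = 3.72 V.
V_DS = 3.72 V ≥ V_ov = 2.4 V, confirming saturation.

I_D = 18.9 mA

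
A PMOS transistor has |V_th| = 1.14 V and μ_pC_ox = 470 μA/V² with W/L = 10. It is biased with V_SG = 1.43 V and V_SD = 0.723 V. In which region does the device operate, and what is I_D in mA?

Saturation; I_D = 0.198 mA

k_p = μ_pC_ox · (W/L) = 4.7 mA/V².
V_ov = V_SG − |V_th| = 1.43 − 1.14 = 0.29 V.
Since V_SD = 0.723 V ≥ V_ov = 0.29 V, the device is in saturation.
I_D = ½ k_p V_ov² = 0.5 × 4.7 × 0.29² = 0.198 mA.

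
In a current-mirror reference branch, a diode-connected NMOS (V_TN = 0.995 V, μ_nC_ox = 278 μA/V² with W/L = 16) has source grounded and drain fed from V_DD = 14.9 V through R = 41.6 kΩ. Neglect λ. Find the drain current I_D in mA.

I_D = 0.325 mA

With gate tied to drain, V_GS = V_DS ≥ V_GS − V_TN, so the device is in saturation.
k_n = μ_nC_ox · (W/L) = 4.448 mA/V².
KCL at the drain: ½ k_n (V_GS − V_TN)² = (V_DD − V_GS)/R.
Let x = V_GS − 0.995. Then 92.5 x² + x − 13.91 = 0, giving x = 0.382 V (positive root), so V_GS = 1.38 V.
I_D = (V_DD − V_GS)/R = (14.9 − 1.38) / 41.6 = 0.325 mA.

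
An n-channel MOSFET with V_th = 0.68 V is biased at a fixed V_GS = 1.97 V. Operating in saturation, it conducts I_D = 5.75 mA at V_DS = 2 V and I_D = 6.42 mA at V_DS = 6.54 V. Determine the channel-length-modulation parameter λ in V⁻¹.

With V_GS fixed, I_D ∝ (1 + λ V_DS) in saturation, so I_D2/I_D1 = (1 + λ V_DS2)/(1 + λ V_DS1).
6.42/5.75 = 1.117 = (1 + 6.54 λ)/(1 + 2 λ).
Solving: λ (I_D1 V_DS2 − I_D2 V_DS1) = I_D2 − I_D1, so λ = (6.42 − 5.75) / (5.75 × 6.54 − 6.42 × 2) = 0.67 / 24.8 = 0.0271 V⁻¹.

λ = 0.0271 V⁻¹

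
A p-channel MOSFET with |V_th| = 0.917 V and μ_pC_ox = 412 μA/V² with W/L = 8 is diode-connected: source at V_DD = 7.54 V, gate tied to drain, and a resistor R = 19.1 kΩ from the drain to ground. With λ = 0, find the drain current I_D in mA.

With gate tied to drain, V_SG = V_SD ≥ V_SG − |V_th|, so the device is in saturation.
k_p = μ_pC_ox · (W/L) = 3.296 mA/V².
KCL at the drain: ½ k_p (V_SG − |V_th|)² = (V_DD − V_SG)/R.
Let x = V_SG − 0.917. Then 31.5 x² + x − 6.623 = 0, giving x = 0.443 V (positive root), so V_SG = 1.36 V.
I_D = (V_DD − V_SG)/R = (7.54 − 1.36) / 19.1 = 0.324 mA.

I_D = 0.324 mA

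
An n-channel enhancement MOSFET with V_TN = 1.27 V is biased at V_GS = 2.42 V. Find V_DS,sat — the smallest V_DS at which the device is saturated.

V_DS,sat = 1.15 V

The boundary between triode and saturation is V_DS = V_GS − V_TN = V_ov.
V_ov = 2.42 − 1.27 = 1.15 V.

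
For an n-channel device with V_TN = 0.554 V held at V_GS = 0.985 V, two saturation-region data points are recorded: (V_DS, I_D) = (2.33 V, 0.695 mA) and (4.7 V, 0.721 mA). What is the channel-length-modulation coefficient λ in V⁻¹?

λ = 0.0164 V⁻¹

With V_GS fixed, I_D ∝ (1 + λ V_DS) in saturation, so I_D2/I_D1 = (1 + λ V_DS2)/(1 + λ V_DS1).
0.721/0.695 = 1.037 = (1 + 4.7 λ)/(1 + 2.33 λ).
Solving: λ (I_D1 V_DS2 − I_D2 V_DS1) = I_D2 − I_D1, so λ = (0.721 − 0.695) / (0.695 × 4.7 − 0.721 × 2.33) = 0.026 / 1.59 = 0.0164 V⁻¹.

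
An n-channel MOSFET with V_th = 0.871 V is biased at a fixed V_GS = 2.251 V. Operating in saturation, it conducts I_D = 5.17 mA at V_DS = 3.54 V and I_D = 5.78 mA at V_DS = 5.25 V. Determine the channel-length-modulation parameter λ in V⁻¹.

λ = 0.0913 V⁻¹

With V_GS fixed, I_D ∝ (1 + λ V_DS) in saturation, so I_D2/I_D1 = (1 + λ V_DS2)/(1 + λ V_DS1).
5.78/5.17 = 1.118 = (1 + 5.25 λ)/(1 + 3.54 λ).
Solving: λ (I_D1 V_DS2 − I_D2 V_DS1) = I_D2 − I_D1, so λ = (5.78 − 5.17) / (5.17 × 5.25 − 5.78 × 3.54) = 0.61 / 6.68 = 0.0913 V⁻¹.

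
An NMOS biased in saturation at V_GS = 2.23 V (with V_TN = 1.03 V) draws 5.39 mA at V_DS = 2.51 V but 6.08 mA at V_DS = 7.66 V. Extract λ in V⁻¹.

λ = 0.0265 V⁻¹

With V_GS fixed, I_D ∝ (1 + λ V_DS) in saturation, so I_D2/I_D1 = (1 + λ V_DS2)/(1 + λ V_DS1).
6.08/5.39 = 1.128 = (1 + 7.66 λ)/(1 + 2.51 λ).
Solving: λ (I_D1 V_DS2 − I_D2 V_DS1) = I_D2 − I_D1, so λ = (6.08 − 5.39) / (5.39 × 7.66 − 6.08 × 2.51) = 0.69 / 26 = 0.0265 V⁻¹.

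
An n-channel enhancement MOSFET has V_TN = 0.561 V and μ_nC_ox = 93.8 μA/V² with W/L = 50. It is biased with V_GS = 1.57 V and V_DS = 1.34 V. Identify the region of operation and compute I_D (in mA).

Saturation; I_D = 2.39 mA

k_n = μ_nC_ox · (W/L) = 4.69 mA/V².
V_ov = V_GS − V_TN = 1.57 − 0.561 = 1.01 V.
Since V_DS = 1.34 V ≥ V_ov = 1.01 V, the device is in saturation.
I_D = ½ k_n V_ov² = 0.5 × 4.69 × 1.01² = 2.39 mA.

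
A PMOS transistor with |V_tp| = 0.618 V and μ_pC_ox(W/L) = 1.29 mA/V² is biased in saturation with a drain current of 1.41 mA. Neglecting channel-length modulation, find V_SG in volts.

V_SG = 2.10 V

In saturation I_D = ½ k_p (V_SG − |V_tp|)², so V_SG − |V_tp| = √(2 I_D / k_p) = √(2 × 1.41 / 1.29) = 1.48 V.
V_SG = 0.618 + 1.48 = 2.1 V.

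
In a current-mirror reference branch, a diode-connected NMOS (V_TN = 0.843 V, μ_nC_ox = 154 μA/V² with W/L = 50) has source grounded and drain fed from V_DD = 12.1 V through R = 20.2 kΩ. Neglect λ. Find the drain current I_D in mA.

With gate tied to drain, V_GS = V_DS ≥ V_GS − V_TN, so the device is in saturation.
k_n = μ_nC_ox · (W/L) = 7.7 mA/V².
KCL at the drain: ½ k_n (V_GS − V_TN)² = (V_DD − V_GS)/R.
Let x = V_GS − 0.843. Then 77.8 x² + x − 11.26 = 0, giving x = 0.374 V (positive root), so V_GS = 1.22 V.
I_D = (V_DD − V_GS)/R = (12.1 − 1.22) / 20.2 = 0.539 mA.

I_D = 0.539 mA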